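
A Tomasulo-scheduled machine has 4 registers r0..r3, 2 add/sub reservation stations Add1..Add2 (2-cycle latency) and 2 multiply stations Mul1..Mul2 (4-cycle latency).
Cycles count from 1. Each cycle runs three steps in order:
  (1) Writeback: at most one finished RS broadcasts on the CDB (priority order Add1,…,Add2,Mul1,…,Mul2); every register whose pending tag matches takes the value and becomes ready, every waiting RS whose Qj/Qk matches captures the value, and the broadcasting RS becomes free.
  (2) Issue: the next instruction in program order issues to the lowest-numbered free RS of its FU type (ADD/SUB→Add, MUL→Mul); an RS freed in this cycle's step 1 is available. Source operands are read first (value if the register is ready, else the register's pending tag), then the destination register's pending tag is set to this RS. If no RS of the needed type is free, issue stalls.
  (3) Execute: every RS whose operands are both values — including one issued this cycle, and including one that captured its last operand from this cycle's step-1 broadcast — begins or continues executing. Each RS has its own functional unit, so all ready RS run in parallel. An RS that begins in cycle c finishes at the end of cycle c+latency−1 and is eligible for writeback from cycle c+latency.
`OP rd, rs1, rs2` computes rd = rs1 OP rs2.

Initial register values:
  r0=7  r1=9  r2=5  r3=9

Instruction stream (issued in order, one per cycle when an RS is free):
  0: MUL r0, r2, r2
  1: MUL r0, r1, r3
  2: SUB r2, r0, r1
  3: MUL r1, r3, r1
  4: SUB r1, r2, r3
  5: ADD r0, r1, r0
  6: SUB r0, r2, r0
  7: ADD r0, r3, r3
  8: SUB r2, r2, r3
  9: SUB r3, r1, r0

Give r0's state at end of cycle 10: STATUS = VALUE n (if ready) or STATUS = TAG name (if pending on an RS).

STATUS = TAG Add2

cycle 1: issue MUL r0<-Mul1 // r0:Mul1,r1:9,r2:5,r3:9
cycle 2: issue MUL r0<-Mul2 // r0:Mul2,r1:9,r2:5,r3:9
cycle 3: issue SUB r2<-Add1 // r0:Mul2,r1:9,r2:Add1,r3:9
cycle 4: stall // r0:Mul2,r1:9,r2:Add1,r3:9
cycle 5: CDB Mul1=25; issue MUL r1<-Mul1 // r0:Mul2,r1:Mul1,r2:Add1,r3:9
cycle 6: CDB Mul2=81; issue SUB r1<-Add2 // r0:81,r1:Add2,r2:Add1,r3:9
cycle 7: stall // r0:81,r1:Add2,r2:Add1,r3:9
cycle 8: CDB Add1=72; issue ADD r0<-Add1 // r0:Add1,r1:Add2,r2:72,r3:9
cycle 9: CDB Mul1=81; stall // r0:Add1,r1:Add2,r2:72,r3:9
cycle 10: CDB Add2=63; issue SUB r0<-Add2 // r0:Add2,r1:63,r2:72,r3:9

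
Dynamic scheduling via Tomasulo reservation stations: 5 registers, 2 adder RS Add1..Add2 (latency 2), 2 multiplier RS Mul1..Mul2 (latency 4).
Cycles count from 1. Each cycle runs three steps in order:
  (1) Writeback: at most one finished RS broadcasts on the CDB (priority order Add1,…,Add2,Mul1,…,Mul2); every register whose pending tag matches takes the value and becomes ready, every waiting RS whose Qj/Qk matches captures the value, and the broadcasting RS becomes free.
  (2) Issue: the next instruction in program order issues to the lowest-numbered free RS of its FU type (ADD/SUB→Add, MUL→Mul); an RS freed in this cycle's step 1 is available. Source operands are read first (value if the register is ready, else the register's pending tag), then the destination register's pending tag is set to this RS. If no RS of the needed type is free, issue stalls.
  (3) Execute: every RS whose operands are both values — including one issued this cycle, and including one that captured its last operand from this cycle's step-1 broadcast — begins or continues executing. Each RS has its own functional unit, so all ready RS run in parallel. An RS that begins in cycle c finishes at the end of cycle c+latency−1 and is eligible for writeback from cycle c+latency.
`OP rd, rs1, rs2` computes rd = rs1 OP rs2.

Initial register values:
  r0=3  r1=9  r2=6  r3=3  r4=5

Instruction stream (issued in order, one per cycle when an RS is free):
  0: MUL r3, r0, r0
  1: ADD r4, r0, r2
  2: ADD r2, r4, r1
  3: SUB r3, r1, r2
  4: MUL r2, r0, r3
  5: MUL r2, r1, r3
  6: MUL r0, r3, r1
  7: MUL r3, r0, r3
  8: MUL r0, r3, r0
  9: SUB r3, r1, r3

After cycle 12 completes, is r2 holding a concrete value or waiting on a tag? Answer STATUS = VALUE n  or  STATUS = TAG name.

c1: issue MUL r3<-Mul1 | r0:3,r1:9,r2:6,r3:Mul1,r4:5
c2: issue ADD r4<-Add1 | r0:3,r1:9,r2:6,r3:Mul1,r4:Add1
c3: issue ADD r2<-Add2 | r0:3,r1:9,r2:Add2,r3:Mul1,r4:Add1
c4: CDB Add1=9; issue SUB r3<-Add1 | r0:3,r1:9,r2:Add2,r3:Add1,r4:9
c5: CDB Mul1=9; issue MUL r2<-Mul1 | r0:3,r1:9,r2:Mul1,r3:Add1,r4:9
c6: CDB Add2=18; issue MUL r2<-Mul2 | r0:3,r1:9,r2:Mul2,r3:Add1,r4:9
c7: stall | r0:3,r1:9,r2:Mul2,r3:Add1,r4:9
c8: CDB Add1=-9; stall | r0:3,r1:9,r2:Mul2,r3:-9,r4:9
c9: stall | r0:3,r1:9,r2:Mul2,r3:-9,r4:9
c10: stall | r0:3,r1:9,r2:Mul2,r3:-9,r4:9
c11: stall | r0:3,r1:9,r2:Mul2,r3:-9,r4:9
c12: CDB Mul1=-27; issue MUL r0<-Mul1 | r0:Mul1,r1:9,r2:Mul2,r3:-9,r4:9

STATUS = TAG Mul2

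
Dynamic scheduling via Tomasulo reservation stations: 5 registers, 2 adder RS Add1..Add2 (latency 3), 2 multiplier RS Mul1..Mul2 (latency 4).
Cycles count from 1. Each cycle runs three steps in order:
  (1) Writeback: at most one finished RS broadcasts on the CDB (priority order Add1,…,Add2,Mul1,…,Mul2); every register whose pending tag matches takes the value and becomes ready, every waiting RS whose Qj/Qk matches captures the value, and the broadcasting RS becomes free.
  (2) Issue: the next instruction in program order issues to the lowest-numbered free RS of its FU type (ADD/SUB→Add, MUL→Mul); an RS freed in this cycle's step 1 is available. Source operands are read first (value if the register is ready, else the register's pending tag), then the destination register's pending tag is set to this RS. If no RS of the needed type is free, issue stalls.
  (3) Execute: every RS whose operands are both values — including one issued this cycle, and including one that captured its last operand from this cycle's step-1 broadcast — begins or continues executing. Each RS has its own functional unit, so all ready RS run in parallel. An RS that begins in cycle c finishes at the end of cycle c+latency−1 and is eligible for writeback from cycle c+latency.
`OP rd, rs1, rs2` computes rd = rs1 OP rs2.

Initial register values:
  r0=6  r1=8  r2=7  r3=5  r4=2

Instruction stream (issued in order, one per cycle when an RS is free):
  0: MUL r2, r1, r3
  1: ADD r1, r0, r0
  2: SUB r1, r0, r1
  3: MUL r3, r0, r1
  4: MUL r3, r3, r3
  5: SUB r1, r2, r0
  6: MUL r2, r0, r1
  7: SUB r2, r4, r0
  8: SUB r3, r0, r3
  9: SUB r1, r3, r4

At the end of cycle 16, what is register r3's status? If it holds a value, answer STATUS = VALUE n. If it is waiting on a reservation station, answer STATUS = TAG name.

STATUS = TAG Add2

  c1: issue MUL r2<-Mul1  regs: r0:6,r1:8,r2:Mul1,r3:5,r4:2
  c2: issue ADD r1<-Add1  regs: r0:6,r1:Add1,r2:Mul1,r3:5,r4:2
  c3: issue SUB r1<-Add2  regs: r0:6,r1:Add2,r2:Mul1,r3:5,r4:2
  c4: issue MUL r3<-Mul2  regs: r0:6,r1:Add2,r2:Mul1,r3:Mul2,r4:2
  c5: CDB Add1=12; stall  regs: r0:6,r1:Add2,r2:Mul1,r3:Mul2,r4:2
  c6: CDB Mul1=40; issue MUL r3<-Mul1  regs: r0:6,r1:Add2,r2:40,r3:Mul1,r4:2
  c7: issue SUB r1<-Add1  regs: r0:6,r1:Add1,r2:40,r3:Mul1,r4:2
  c8: CDB Add2=-6; stall  regs: r0:6,r1:Add1,r2:40,r3:Mul1,r4:2
  c9: stall  regs: r0:6,r1:Add1,r2:40,r3:Mul1,r4:2
  c10: CDB Add1=34; stall  regs: r0:6,r1:34,r2:40,r3:Mul1,r4:2
  c11: stall  regs: r0:6,r1:34,r2:40,r3:Mul1,r4:2
  c12: CDB Mul2=-36; issue MUL r2<-Mul2  regs: r0:6,r1:34,r2:Mul2,r3:Mul1,r4:2
  c13: issue SUB r2<-Add1  regs: r0:6,r1:34,r2:Add1,r3:Mul1,r4:2
  c14: issue SUB r3<-Add2  regs: r0:6,r1:34,r2:Add1,r3:Add2,r4:2
  c15: stall  regs: r0:6,r1:34,r2:Add1,r3:Add2,r4:2
  c16: CDB Add1=-4; issue SUB r1<-Add1  regs: r0:6,r1:Add1,r2:-4,r3:Add2,r4:2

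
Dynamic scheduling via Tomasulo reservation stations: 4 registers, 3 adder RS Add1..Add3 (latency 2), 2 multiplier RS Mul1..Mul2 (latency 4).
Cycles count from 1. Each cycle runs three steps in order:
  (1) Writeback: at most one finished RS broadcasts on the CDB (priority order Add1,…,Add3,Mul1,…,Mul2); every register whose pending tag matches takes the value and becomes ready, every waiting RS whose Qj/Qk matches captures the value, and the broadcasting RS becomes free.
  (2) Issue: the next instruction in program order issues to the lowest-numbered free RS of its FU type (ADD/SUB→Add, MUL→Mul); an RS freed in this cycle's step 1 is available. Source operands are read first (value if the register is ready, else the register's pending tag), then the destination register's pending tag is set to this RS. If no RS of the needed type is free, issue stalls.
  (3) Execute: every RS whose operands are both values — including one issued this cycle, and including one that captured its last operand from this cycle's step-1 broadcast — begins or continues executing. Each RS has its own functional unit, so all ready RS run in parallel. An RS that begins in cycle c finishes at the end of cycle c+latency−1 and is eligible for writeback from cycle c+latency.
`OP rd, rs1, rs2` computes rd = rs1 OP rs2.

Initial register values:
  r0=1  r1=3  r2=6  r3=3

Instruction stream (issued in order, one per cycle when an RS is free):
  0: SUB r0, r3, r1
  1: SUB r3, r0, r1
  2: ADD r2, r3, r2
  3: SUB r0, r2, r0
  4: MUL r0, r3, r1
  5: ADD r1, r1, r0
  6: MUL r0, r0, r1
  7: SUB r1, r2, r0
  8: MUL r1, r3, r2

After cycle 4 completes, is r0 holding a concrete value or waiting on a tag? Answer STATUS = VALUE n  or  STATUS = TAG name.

cycle 1: issue SUB r0<-Add1 // r0:Add1,r1:3,r2:6,r3:3
cycle 2: issue SUB r3<-Add2 // r0:Add1,r1:3,r2:6,r3:Add2
cycle 3: CDB Add1=0; issue ADD r2<-Add1 // r0:0,r1:3,r2:Add1,r3:Add2
cycle 4: issue SUB r0<-Add3 // r0:Add3,r1:3,r2:Add1,r3:Add2

STATUS = TAG Add3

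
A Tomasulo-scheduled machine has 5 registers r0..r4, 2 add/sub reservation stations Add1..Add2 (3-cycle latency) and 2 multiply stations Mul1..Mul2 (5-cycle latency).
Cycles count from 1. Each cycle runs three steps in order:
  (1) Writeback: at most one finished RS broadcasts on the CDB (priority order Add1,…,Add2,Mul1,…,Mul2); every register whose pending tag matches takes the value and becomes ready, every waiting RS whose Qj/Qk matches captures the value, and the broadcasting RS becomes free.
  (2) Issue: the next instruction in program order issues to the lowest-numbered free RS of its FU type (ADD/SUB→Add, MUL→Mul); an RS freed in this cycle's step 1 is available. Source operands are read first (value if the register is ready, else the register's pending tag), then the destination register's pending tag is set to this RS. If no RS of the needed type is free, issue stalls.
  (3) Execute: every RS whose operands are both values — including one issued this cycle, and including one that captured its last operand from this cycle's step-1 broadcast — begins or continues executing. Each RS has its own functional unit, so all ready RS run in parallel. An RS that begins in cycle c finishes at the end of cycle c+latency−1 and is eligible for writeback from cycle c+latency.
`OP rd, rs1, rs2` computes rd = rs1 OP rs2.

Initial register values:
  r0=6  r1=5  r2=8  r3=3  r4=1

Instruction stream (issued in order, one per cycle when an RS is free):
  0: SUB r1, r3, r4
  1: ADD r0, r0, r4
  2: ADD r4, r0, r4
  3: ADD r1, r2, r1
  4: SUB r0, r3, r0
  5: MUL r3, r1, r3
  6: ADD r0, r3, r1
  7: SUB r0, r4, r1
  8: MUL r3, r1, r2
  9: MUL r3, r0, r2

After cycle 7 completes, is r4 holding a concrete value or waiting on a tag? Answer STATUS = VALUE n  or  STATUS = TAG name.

  c1: issue SUB r1<-Add1  regs: r0:6,r1:Add1,r2:8,r3:3,r4:1
  c2: issue ADD r0<-Add2  regs: r0:Add2,r1:Add1,r2:8,r3:3,r4:1
  c3: stall  regs: r0:Add2,r1:Add1,r2:8,r3:3,r4:1
  c4: CDB Add1=2; issue ADD r4<-Add1  regs: r0:Add2,r1:2,r2:8,r3:3,r4:Add1
  c5: CDB Add2=7; issue ADD r1<-Add2  regs: r0:7,r1:Add2,r2:8,r3:3,r4:Add1
  c6: stall  regs: r0:7,r1:Add2,r2:8,r3:3,r4:Add1
  c7: stall  regs: r0:7,r1:Add2,r2:8,r3:3,r4:Add1

STATUS = TAG Add1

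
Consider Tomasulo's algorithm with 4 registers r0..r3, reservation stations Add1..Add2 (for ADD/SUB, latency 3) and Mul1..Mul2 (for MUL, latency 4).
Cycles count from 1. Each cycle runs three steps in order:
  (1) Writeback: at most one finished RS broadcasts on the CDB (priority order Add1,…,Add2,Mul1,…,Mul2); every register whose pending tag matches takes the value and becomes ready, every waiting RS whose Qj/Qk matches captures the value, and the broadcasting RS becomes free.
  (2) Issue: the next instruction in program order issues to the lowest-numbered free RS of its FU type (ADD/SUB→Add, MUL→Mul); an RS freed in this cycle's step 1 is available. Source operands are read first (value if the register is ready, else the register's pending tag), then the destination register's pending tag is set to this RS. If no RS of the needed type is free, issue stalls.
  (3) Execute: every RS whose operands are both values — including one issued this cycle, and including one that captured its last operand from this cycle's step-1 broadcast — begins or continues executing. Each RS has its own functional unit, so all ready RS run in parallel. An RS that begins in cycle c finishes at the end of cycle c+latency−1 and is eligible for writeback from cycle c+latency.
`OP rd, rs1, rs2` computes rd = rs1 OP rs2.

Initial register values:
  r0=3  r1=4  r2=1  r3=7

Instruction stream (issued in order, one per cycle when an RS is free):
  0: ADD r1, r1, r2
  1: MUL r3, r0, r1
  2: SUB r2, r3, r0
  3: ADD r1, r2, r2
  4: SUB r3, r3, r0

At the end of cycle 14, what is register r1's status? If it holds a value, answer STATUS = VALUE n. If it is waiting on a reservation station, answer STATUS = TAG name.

  c1: issue ADD r1<-Add1  regs: r0:3,r1:Add1,r2:1,r3:7
  c2: issue MUL r3<-Mul1  regs: r0:3,r1:Add1,r2:1,r3:Mul1
  c3: issue SUB r2<-Add2  regs: r0:3,r1:Add1,r2:Add2,r3:Mul1
  c4: CDB Add1=5; issue ADD r1<-Add1  regs: r0:3,r1:Add1,r2:Add2,r3:Mul1
  c5: stall  regs: r0:3,r1:Add1,r2:Add2,r3:Mul1
  c6: stall  regs: r0:3,r1:Add1,r2:Add2,r3:Mul1
  c7: stall  regs: r0:3,r1:Add1,r2:Add2,r3:Mul1
  c8: CDB Mul1=15; stall  regs: r0:3,r1:Add1,r2:Add2,r3:15
  c9: stall  regs: r0:3,r1:Add1,r2:Add2,r3:15
  c10: stall  regs: r0:3,r1:Add1,r2:Add2,r3:15
  c11: CDB Add2=12; issue SUB r3<-Add2  regs: r0:3,r1:Add1,r2:12,r3:Add2
  c12: -  regs: r0:3,r1:Add1,r2:12,r3:Add2
  c13: -  regs: r0:3,r1:Add1,r2:12,r3:Add2
  c14: CDB Add1=24  regs: r0:3,r1:24,r2:12,r3:Add2

STATUS = VALUE 24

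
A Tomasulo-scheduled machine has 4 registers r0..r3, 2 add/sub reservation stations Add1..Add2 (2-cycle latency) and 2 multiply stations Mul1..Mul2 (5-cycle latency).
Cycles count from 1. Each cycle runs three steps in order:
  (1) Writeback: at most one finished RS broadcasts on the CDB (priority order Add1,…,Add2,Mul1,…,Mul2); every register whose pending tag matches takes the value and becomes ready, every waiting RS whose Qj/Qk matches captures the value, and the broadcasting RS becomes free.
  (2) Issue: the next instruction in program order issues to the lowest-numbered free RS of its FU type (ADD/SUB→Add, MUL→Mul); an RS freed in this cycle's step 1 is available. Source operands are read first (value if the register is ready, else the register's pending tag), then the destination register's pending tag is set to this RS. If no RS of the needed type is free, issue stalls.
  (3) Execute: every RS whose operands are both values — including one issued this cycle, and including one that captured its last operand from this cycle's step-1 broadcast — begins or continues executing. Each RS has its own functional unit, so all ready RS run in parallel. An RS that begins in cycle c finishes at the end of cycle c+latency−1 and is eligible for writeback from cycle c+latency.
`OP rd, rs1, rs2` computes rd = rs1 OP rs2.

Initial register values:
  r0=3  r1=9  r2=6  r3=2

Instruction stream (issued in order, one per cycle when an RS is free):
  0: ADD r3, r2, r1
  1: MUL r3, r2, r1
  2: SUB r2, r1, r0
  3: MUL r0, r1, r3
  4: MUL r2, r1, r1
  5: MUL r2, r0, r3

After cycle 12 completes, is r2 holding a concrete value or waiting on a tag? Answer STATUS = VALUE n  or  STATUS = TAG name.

STATUS = TAG Mul1

cycle 1: issue ADD r3<-Add1 // r0:3,r1:9,r2:6,r3:Add1
cycle 2: issue MUL r3<-Mul1 // r0:3,r1:9,r2:6,r3:Mul1
cycle 3: CDB Add1=15; issue SUB r2<-Add1 // r0:3,r1:9,r2:Add1,r3:Mul1
cycle 4: issue MUL r0<-Mul2 // r0:Mul2,r1:9,r2:Add1,r3:Mul1
cycle 5: CDB Add1=6; stall // r0:Mul2,r1:9,r2:6,r3:Mul1
cycle 6: stall // r0:Mul2,r1:9,r2:6,r3:Mul1
cycle 7: CDB Mul1=54; issue MUL r2<-Mul1 // r0:Mul2,r1:9,r2:Mul1,r3:54
cycle 8: stall // r0:Mul2,r1:9,r2:Mul1,r3:54
cycle 9: stall // r0:Mul2,r1:9,r2:Mul1,r3:54
cycle 10: stall // r0:Mul2,r1:9,r2:Mul1,r3:54
cycle 11: stall // r0:Mul2,r1:9,r2:Mul1,r3:54
cycle 12: CDB Mul1=81; issue MUL r2<-Mul1 // r0:Mul2,r1:9,r2:Mul1,r3:54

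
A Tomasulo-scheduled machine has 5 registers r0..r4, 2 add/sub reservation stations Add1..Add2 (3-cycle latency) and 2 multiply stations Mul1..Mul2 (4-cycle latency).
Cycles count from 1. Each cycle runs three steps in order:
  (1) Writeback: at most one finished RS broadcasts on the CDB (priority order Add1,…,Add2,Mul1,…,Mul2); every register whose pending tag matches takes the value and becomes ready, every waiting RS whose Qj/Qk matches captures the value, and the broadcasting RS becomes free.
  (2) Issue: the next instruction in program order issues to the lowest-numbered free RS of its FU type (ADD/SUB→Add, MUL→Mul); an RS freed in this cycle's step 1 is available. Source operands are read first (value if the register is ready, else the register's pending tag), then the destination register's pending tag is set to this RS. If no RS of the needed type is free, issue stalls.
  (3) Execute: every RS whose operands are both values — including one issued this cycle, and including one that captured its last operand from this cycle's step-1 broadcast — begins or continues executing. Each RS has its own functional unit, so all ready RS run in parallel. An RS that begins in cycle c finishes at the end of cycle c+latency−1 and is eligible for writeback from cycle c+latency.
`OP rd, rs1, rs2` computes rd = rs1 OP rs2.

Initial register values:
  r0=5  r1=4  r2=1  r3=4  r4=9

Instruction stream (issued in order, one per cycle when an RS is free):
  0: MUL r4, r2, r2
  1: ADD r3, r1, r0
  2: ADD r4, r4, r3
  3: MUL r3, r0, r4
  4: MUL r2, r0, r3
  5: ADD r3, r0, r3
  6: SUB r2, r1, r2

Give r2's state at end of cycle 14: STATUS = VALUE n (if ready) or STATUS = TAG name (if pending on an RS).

c1: issue MUL r4<-Mul1 | r0:5,r1:4,r2:1,r3:4,r4:Mul1
c2: issue ADD r3<-Add1 | r0:5,r1:4,r2:1,r3:Add1,r4:Mul1
c3: issue ADD r4<-Add2 | r0:5,r1:4,r2:1,r3:Add1,r4:Add2
c4: issue MUL r3<-Mul2 | r0:5,r1:4,r2:1,r3:Mul2,r4:Add2
c5: CDB Add1=9; stall | r0:5,r1:4,r2:1,r3:Mul2,r4:Add2
c6: CDB Mul1=1; issue MUL r2<-Mul1 | r0:5,r1:4,r2:Mul1,r3:Mul2,r4:Add2
c7: issue ADD r3<-Add1 | r0:5,r1:4,r2:Mul1,r3:Add1,r4:Add2
c8: stall | r0:5,r1:4,r2:Mul1,r3:Add1,r4:Add2
c9: CDB Add2=10; issue SUB r2<-Add2 | r0:5,r1:4,r2:Add2,r3:Add1,r4:10
c10: - | r0:5,r1:4,r2:Add2,r3:Add1,r4:10
c11: - | r0:5,r1:4,r2:Add2,r3:Add1,r4:10
c12: - | r0:5,r1:4,r2:Add2,r3:Add1,r4:10
c13: CDB Mul2=50 | r0:5,r1:4,r2:Add2,r3:Add1,r4:10
c14: - | r0:5,r1:4,r2:Add2,r3:Add1,r4:10

STATUS = TAG Add2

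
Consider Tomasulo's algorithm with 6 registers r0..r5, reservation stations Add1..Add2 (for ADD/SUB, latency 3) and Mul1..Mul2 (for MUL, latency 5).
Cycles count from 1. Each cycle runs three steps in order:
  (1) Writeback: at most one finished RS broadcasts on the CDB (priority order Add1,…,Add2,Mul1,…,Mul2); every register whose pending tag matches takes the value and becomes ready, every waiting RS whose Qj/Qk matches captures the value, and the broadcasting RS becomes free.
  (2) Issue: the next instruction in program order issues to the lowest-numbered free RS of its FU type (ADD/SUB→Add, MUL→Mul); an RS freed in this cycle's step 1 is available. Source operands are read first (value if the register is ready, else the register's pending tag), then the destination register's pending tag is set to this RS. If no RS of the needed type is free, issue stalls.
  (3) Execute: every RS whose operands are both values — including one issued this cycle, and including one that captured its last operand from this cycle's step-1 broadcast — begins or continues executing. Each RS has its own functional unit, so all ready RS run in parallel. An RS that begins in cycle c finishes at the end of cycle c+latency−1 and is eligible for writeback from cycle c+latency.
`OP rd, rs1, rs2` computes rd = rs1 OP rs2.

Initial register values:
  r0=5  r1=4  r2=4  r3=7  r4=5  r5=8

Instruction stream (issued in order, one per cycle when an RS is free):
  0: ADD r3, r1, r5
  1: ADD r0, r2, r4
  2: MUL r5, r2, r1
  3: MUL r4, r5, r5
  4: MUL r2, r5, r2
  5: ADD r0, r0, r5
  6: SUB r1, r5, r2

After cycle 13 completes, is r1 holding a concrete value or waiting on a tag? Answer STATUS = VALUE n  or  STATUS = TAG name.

  c1: issue ADD r3<-Add1  regs: r0:5,r1:4,r2:4,r3:Add1,r4:5,r5:8
  c2: issue ADD r0<-Add2  regs: r0:Add2,r1:4,r2:4,r3:Add1,r4:5,r5:8
  c3: issue MUL r5<-Mul1  regs: r0:Add2,r1:4,r2:4,r3:Add1,r4:5,r5:Mul1
  c4: CDB Add1=12; issue MUL r4<-Mul2  regs: r0:Add2,r1:4,r2:4,r3:12,r4:Mul2,r5:Mul1
  c5: CDB Add2=9; stall  regs: r0:9,r1:4,r2:4,r3:12,r4:Mul2,r5:Mul1
  c6: stall  regs: r0:9,r1:4,r2:4,r3:12,r4:Mul2,r5:Mul1
  c7: stall  regs: r0:9,r1:4,r2:4,r3:12,r4:Mul2,r5:Mul1
  c8: CDB Mul1=16; issue MUL r2<-Mul1  regs: r0:9,r1:4,r2:Mul1,r3:12,r4:Mul2,r5:16
  c9: issue ADD r0<-Add1  regs: r0:Add1,r1:4,r2:Mul1,r3:12,r4:Mul2,r5:16
  c10: issue SUB r1<-Add2  regs: r0:Add1,r1:Add2,r2:Mul1,r3:12,r4:Mul2,r5:16
  c11: -  regs: r0:Add1,r1:Add2,r2:Mul1,r3:12,r4:Mul2,r5:16
  c12: CDB Add1=25  regs: r0:25,r1:Add2,r2:Mul1,r3:12,r4:Mul2,r5:16
  c13: CDB Mul1=64  regs: r0:25,r1:Add2,r2:64,r3:12,r4:Mul2,r5:16

STATUS = TAG Add2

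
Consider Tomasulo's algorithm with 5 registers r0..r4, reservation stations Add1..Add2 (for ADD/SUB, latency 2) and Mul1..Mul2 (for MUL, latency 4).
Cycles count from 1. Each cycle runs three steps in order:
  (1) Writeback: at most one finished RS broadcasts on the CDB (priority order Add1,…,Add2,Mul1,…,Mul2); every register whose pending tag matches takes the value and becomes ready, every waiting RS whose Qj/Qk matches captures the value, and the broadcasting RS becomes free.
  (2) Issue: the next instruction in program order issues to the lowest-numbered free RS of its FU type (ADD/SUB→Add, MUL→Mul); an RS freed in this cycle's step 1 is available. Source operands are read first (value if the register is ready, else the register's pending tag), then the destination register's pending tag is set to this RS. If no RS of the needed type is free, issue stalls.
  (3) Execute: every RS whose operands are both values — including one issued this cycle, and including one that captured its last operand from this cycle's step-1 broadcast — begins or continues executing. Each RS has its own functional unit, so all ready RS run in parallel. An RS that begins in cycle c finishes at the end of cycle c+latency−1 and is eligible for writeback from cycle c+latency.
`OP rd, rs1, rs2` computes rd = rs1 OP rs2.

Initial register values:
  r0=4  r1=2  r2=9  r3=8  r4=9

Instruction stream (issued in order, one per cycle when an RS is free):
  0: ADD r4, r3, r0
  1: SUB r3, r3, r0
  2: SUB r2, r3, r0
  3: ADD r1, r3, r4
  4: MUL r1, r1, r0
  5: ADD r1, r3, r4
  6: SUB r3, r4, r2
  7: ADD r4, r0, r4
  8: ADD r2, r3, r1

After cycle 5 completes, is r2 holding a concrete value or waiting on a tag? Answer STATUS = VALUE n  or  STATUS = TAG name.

  c1: issue ADD r4<-Add1  regs: r0:4,r1:2,r2:9,r3:8,r4:Add1
  c2: issue SUB r3<-Add2  regs: r0:4,r1:2,r2:9,r3:Add2,r4:Add1
  c3: CDB Add1=12; issue SUB r2<-Add1  regs: r0:4,r1:2,r2:Add1,r3:Add2,r4:12
  c4: CDB Add2=4; issue ADD r1<-Add2  regs: r0:4,r1:Add2,r2:Add1,r3:4,r4:12
  c5: issue MUL r1<-Mul1  regs: r0:4,r1:Mul1,r2:Add1,r3:4,r4:12

STATUS = TAG Add1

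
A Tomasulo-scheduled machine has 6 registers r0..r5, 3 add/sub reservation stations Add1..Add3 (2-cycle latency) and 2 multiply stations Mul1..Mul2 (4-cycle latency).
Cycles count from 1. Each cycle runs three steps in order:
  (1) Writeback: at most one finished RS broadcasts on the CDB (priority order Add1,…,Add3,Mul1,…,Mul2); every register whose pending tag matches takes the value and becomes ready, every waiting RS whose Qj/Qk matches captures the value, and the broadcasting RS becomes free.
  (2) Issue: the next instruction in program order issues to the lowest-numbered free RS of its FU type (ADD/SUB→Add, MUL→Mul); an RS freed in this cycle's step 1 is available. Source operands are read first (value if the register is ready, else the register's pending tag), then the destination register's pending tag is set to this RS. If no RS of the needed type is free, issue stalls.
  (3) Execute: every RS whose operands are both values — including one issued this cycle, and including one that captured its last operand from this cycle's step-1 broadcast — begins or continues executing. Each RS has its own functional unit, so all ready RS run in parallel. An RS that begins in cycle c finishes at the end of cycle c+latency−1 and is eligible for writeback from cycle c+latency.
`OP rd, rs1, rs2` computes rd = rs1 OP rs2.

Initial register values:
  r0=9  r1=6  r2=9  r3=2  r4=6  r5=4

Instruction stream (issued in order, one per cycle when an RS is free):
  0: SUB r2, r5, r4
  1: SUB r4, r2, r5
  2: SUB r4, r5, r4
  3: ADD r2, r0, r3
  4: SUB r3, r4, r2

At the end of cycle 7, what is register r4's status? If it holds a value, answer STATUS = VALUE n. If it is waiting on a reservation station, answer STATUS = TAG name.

  c1: issue SUB r2<-Add1  regs: r0:9,r1:6,r2:Add1,r3:2,r4:6,r5:4
  c2: issue SUB r4<-Add2  regs: r0:9,r1:6,r2:Add1,r3:2,r4:Add2,r5:4
  c3: CDB Add1=-2; issue SUB r4<-Add1  regs: r0:9,r1:6,r2:-2,r3:2,r4:Add1,r5:4
  c4: issue ADD r2<-Add3  regs: r0:9,r1:6,r2:Add3,r3:2,r4:Add1,r5:4
  c5: CDB Add2=-6; issue SUB r3<-Add2  regs: r0:9,r1:6,r2:Add3,r3:Add2,r4:Add1,r5:4
  c6: CDB Add3=11  regs: r0:9,r1:6,r2:11,r3:Add2,r4:Add1,r5:4
  c7: CDB Add1=10  regs: r0:9,r1:6,r2:11,r3:Add2,r4:10,r5:4

STATUS = VALUE 10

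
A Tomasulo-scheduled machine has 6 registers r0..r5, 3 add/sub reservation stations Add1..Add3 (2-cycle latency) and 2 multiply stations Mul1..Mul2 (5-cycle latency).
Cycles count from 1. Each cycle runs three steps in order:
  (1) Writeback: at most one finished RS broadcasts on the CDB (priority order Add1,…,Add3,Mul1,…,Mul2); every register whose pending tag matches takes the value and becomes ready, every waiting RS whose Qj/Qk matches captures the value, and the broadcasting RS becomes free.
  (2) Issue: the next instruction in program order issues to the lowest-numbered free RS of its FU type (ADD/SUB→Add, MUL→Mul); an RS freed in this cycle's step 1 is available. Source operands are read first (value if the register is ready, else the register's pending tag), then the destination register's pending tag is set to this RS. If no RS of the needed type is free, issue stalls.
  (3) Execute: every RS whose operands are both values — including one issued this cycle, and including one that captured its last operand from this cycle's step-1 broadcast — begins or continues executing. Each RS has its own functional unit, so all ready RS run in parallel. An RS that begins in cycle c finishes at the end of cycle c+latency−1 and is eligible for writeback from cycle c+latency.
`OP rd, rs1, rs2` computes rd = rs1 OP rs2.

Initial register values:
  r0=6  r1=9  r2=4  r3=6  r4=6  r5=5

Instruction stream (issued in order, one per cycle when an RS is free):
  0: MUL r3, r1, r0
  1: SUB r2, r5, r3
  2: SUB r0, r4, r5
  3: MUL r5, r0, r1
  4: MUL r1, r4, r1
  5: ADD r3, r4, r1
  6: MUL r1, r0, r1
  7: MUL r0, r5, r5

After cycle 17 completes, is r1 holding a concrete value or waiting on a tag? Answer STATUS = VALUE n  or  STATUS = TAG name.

cycle 1: issue MUL r3<-Mul1 // r0:6,r1:9,r2:4,r3:Mul1,r4:6,r5:5
cycle 2: issue SUB r2<-Add1 // r0:6,r1:9,r2:Add1,r3:Mul1,r4:6,r5:5
cycle 3: issue SUB r0<-Add2 // r0:Add2,r1:9,r2:Add1,r3:Mul1,r4:6,r5:5
cycle 4: issue MUL r5<-Mul2 // r0:Add2,r1:9,r2:Add1,r3:Mul1,r4:6,r5:Mul2
cycle 5: CDB Add2=1; stall // r0:1,r1:9,r2:Add1,r3:Mul1,r4:6,r5:Mul2
cycle 6: CDB Mul1=54; issue MUL r1<-Mul1 // r0:1,r1:Mul1,r2:Add1,r3:54,r4:6,r5:Mul2
cycle 7: issue ADD r3<-Add2 // r0:1,r1:Mul1,r2:Add1,r3:Add2,r4:6,r5:Mul2
cycle 8: CDB Add1=-49; stall // r0:1,r1:Mul1,r2:-49,r3:Add2,r4:6,r5:Mul2
cycle 9: stall // r0:1,r1:Mul1,r2:-49,r3:Add2,r4:6,r5:Mul2
cycle 10: CDB Mul2=9; issue MUL r1<-Mul2 // r0:1,r1:Mul2,r2:-49,r3:Add2,r4:6,r5:9
cycle 11: CDB Mul1=54; issue MUL r0<-Mul1 // r0:Mul1,r1:Mul2,r2:-49,r3:Add2,r4:6,r5:9
cycle 12: - // r0:Mul1,r1:Mul2,r2:-49,r3:Add2,r4:6,r5:9
cycle 13: CDB Add2=60 // r0:Mul1,r1:Mul2,r2:-49,r3:60,r4:6,r5:9
cycle 14: - // r0:Mul1,r1:Mul2,r2:-49,r3:60,r4:6,r5:9
cycle 15: - // r0:Mul1,r1:Mul2,r2:-49,r3:60,r4:6,r5:9
cycle 16: CDB Mul1=81 // r0:81,r1:Mul2,r2:-49,r3:60,r4:6,r5:9
cycle 17: CDB Mul2=54 // r0:81,r1:54,r2:-49,r3:60,r4:6,r5:9

STATUS = VALUE 54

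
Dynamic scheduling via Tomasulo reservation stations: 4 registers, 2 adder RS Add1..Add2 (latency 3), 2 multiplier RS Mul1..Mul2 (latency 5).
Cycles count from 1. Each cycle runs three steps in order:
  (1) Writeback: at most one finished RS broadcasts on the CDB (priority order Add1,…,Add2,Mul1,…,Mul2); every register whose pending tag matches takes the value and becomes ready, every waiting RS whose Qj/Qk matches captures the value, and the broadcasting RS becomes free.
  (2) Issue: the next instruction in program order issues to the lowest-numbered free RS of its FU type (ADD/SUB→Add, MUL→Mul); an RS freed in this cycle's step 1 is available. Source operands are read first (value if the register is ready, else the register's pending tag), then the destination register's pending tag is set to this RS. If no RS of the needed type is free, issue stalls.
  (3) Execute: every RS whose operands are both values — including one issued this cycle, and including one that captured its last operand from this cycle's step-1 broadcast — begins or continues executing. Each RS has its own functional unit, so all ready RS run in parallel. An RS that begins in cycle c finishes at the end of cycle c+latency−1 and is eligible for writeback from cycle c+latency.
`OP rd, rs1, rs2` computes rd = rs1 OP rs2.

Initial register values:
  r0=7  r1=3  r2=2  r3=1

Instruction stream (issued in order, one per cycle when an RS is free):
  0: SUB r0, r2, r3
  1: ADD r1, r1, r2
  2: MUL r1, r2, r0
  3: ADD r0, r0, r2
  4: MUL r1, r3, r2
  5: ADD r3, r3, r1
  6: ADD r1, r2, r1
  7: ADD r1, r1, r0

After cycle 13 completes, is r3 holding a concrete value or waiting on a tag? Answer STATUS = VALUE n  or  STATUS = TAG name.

  c1: issue SUB r0<-Add1  regs: r0:Add1,r1:3,r2:2,r3:1
  c2: issue ADD r1<-Add2  regs: r0:Add1,r1:Add2,r2:2,r3:1
  c3: issue MUL r1<-Mul1  regs: r0:Add1,r1:Mul1,r2:2,r3:1
  c4: CDB Add1=1; issue ADD r0<-Add1  regs: r0:Add1,r1:Mul1,r2:2,r3:1
  c5: CDB Add2=5; issue MUL r1<-Mul2  regs: r0:Add1,r1:Mul2,r2:2,r3:1
  c6: issue ADD r3<-Add2  regs: r0:Add1,r1:Mul2,r2:2,r3:Add2
  c7: CDB Add1=3; issue ADD r1<-Add1  regs: r0:3,r1:Add1,r2:2,r3:Add2
  c8: stall  regs: r0:3,r1:Add1,r2:2,r3:Add2
  c9: CDB Mul1=2; stall  regs: r0:3,r1:Add1,r2:2,r3:Add2
  c10: CDB Mul2=2; stall  regs: r0:3,r1:Add1,r2:2,r3:Add2
  c11: stall  regs: r0:3,r1:Add1,r2:2,r3:Add2
  c12: stall  regs: r0:3,r1:Add1,r2:2,r3:Add2
  c13: CDB Add1=4; issue ADD r1<-Add1  regs: r0:3,r1:Add1,r2:2,r3:Add2

STATUS = TAG Add2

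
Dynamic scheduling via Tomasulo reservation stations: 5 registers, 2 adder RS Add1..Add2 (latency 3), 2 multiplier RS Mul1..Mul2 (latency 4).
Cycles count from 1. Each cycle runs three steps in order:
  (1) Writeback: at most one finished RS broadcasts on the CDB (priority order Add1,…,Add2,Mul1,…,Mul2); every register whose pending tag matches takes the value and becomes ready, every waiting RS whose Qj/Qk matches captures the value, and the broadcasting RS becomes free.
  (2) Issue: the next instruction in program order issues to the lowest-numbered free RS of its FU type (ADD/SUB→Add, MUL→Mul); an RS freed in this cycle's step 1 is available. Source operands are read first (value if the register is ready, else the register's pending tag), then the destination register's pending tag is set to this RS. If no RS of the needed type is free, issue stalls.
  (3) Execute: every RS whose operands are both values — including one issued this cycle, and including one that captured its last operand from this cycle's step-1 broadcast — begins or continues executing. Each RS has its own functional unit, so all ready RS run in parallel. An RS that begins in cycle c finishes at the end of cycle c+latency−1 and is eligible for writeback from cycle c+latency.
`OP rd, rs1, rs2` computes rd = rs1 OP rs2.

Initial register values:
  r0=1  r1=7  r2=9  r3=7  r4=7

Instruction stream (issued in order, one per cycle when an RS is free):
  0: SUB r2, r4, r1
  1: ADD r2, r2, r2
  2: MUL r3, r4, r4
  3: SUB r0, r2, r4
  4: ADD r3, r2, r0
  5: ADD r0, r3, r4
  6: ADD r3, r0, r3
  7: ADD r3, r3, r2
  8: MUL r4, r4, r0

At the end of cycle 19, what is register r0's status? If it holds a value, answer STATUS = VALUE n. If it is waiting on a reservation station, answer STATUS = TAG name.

STATUS = VALUE 0

cycle 1: issue SUB r2<-Add1 // r0:1,r1:7,r2:Add1,r3:7,r4:7
cycle 2: issue ADD r2<-Add2 // r0:1,r1:7,r2:Add2,r3:7,r4:7
cycle 3: issue MUL r3<-Mul1 // r0:1,r1:7,r2:Add2,r3:Mul1,r4:7
cycle 4: CDB Add1=0; issue SUB r0<-Add1 // r0:Add1,r1:7,r2:Add2,r3:Mul1,r4:7
cycle 5: stall // r0:Add1,r1:7,r2:Add2,r3:Mul1,r4:7
cycle 6: stall // r0:Add1,r1:7,r2:Add2,r3:Mul1,r4:7
cycle 7: CDB Add2=0; issue ADD r3<-Add2 // r0:Add1,r1:7,r2:0,r3:Add2,r4:7
cycle 8: CDB Mul1=49; stall // r0:Add1,r1:7,r2:0,r3:Add2,r4:7
cycle 9: stall // r0:Add1,r1:7,r2:0,r3:Add2,r4:7
cycle 10: CDB Add1=-7; issue ADD r0<-Add1 // r0:Add1,r1:7,r2:0,r3:Add2,r4:7
cycle 11: stall // r0:Add1,r1:7,r2:0,r3:Add2,r4:7
cycle 12: stall // r0:Add1,r1:7,r2:0,r3:Add2,r4:7
cycle 13: CDB Add2=-7; issue ADD r3<-Add2 // r0:Add1,r1:7,r2:0,r3:Add2,r4:7
cycle 14: stall // r0:Add1,r1:7,r2:0,r3:Add2,r4:7
cycle 15: stall // r0:Add1,r1:7,r2:0,r3:Add2,r4:7
cycle 16: CDB Add1=0; issue ADD r3<-Add1 // r0:0,r1:7,r2:0,r3:Add1,r4:7
cycle 17: issue MUL r4<-Mul1 // r0:0,r1:7,r2:0,r3:Add1,r4:Mul1
cycle 18: - // r0:0,r1:7,r2:0,r3:Add1,r4:Mul1
cycle 19: CDB Add2=-7 // r0:0,r1:7,r2:0,r3:Add1,r4:Mul1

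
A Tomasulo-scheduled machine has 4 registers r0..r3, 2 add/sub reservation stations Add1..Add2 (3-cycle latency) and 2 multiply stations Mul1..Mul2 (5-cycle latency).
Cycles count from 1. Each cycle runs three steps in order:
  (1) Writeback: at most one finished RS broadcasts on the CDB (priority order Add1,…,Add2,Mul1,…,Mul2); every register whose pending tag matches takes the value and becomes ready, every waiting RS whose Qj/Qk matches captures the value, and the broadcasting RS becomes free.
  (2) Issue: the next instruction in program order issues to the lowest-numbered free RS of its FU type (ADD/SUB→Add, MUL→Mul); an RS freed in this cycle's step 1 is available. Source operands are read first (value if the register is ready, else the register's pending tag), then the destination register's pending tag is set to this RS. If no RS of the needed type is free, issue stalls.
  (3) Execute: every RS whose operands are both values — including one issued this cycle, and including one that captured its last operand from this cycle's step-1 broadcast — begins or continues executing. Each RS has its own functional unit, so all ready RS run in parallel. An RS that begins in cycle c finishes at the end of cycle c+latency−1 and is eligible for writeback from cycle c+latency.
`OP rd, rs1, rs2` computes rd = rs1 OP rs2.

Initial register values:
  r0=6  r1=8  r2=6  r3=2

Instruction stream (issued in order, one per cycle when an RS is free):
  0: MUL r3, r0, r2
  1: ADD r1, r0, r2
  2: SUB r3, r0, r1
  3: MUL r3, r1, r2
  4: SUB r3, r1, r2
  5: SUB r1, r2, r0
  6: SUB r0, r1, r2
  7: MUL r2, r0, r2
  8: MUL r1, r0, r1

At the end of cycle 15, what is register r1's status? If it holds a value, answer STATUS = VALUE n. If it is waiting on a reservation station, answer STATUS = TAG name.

  c1: issue MUL r3<-Mul1  regs: r0:6,r1:8,r2:6,r3:Mul1
  c2: issue ADD r1<-Add1  regs: r0:6,r1:Add1,r2:6,r3:Mul1
  c3: issue SUB r3<-Add2  regs: r0:6,r1:Add1,r2:6,r3:Add2
  c4: issue MUL r3<-Mul2  regs: r0:6,r1:Add1,r2:6,r3:Mul2
  c5: CDB Add1=12; issue SUB r3<-Add1  regs: r0:6,r1:12,r2:6,r3:Add1
  c6: CDB Mul1=36; stall  regs: r0:6,r1:12,r2:6,r3:Add1
  c7: stall  regs: r0:6,r1:12,r2:6,r3:Add1
  c8: CDB Add1=6; issue SUB r1<-Add1  regs: r0:6,r1:Add1,r2:6,r3:6
  c9: CDB Add2=-6; issue SUB r0<-Add2  regs: r0:Add2,r1:Add1,r2:6,r3:6
  c10: CDB Mul2=72; issue MUL r2<-Mul1  regs: r0:Add2,r1:Add1,r2:Mul1,r3:6
  c11: CDB Add1=0; issue MUL r1<-Mul2  regs: r0:Add2,r1:Mul2,r2:Mul1,r3:6
  c12: -  regs: r0:Add2,r1:Mul2,r2:Mul1,r3:6
  c13: -  regs: r0:Add2,r1:Mul2,r2:Mul1,r3:6
  c14: CDB Add2=-6  regs: r0:-6,r1:Mul2,r2:Mul1,r3:6
  c15: -  regs: r0:-6,r1:Mul2,r2:Mul1,r3:6

STATUS = TAG Mul2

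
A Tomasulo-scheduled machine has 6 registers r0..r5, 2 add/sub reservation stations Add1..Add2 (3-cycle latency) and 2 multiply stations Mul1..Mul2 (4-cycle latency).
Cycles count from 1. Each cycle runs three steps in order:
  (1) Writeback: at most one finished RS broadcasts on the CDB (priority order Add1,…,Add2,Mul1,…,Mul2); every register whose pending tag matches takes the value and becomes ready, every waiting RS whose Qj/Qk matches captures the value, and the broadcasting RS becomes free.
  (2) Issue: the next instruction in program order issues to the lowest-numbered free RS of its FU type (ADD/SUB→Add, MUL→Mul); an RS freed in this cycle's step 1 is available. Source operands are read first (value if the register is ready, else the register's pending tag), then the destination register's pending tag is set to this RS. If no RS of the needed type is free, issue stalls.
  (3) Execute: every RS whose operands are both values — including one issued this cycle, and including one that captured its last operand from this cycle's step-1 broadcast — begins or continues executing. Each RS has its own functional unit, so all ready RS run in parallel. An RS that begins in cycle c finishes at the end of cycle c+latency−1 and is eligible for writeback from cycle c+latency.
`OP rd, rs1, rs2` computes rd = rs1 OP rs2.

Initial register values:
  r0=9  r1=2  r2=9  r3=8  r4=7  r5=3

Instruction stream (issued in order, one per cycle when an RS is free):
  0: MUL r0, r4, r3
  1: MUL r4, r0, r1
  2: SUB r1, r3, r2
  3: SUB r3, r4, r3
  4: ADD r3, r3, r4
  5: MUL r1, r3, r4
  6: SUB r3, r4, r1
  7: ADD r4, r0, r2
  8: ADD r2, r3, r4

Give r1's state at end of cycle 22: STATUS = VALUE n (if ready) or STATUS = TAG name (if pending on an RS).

  c1: issue MUL r0<-Mul1  regs: r0:Mul1,r1:2,r2:9,r3:8,r4:7,r5:3
  c2: issue MUL r4<-Mul2  regs: r0:Mul1,r1:2,r2:9,r3:8,r4:Mul2,r5:3
  c3: issue SUB r1<-Add1  regs: r0:Mul1,r1:Add1,r2:9,r3:8,r4:Mul2,r5:3
  c4: issue SUB r3<-Add2  regs: r0:Mul1,r1:Add1,r2:9,r3:Add2,r4:Mul2,r5:3
  c5: CDB Mul1=56; stall  regs: r0:56,r1:Add1,r2:9,r3:Add2,r4:Mul2,r5:3
  c6: CDB Add1=-1; issue ADD r3<-Add1  regs: r0:56,r1:-1,r2:9,r3:Add1,r4:Mul2,r5:3
  c7: issue MUL r1<-Mul1  regs: r0:56,r1:Mul1,r2:9,r3:Add1,r4:Mul2,r5:3
  c8: stall  regs: r0:56,r1:Mul1,r2:9,r3:Add1,r4:Mul2,r5:3
  c9: CDB Mul2=112; stall  regs: r0:56,r1:Mul1,r2:9,r3:Add1,r4:112,r5:3
  c10: stall  regs: r0:56,r1:Mul1,r2:9,r3:Add1,r4:112,r5:3
  c11: stall  regs: r0:56,r1:Mul1,r2:9,r3:Add1,r4:112,r5:3
  c12: CDB Add2=104; issue SUB r3<-Add2  regs: r0:56,r1:Mul1,r2:9,r3:Add2,r4:112,r5:3
  c13: stall  regs: r0:56,r1:Mul1,r2:9,r3:Add2,r4:112,r5:3
  c14: stall  regs: r0:56,r1:Mul1,r2:9,r3:Add2,r4:112,r5:3
  c15: CDB Add1=216; issue ADD r4<-Add1  regs: r0:56,r1:Mul1,r2:9,r3:Add2,r4:Add1,r5:3
  c16: stall  regs: r0:56,r1:Mul1,r2:9,r3:Add2,r4:Add1,r5:3
  c17: stall  regs: r0:56,r1:Mul1,r2:9,r3:Add2,r4:Add1,r5:3
  c18: CDB Add1=65; issue ADD r2<-Add1  regs: r0:56,r1:Mul1,r2:Add1,r3:Add2,r4:65,r5:3
  c19: CDB Mul1=24192  regs: r0:56,r1:24192,r2:Add1,r3:Add2,r4:65,r5:3
  c20: -  regs: r0:56,r1:24192,r2:Add1,r3:Add2,r4:65,r5:3
  c21: -  regs: r0:56,r1:24192,r2:Add1,r3:Add2,r4:65,r5:3
  c22: CDB Add2=-24080  regs: r0:56,r1:24192,r2:Add1,r3:-24080,r4:65,r5:3

STATUS = VALUE 24192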